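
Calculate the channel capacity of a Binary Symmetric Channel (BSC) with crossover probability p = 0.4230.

For BSC with error probability p:
C = 1 - H(p) where H(p) is binary entropy
H(0.4230) = -0.4230 × log₂(0.4230) - 0.5770 × log₂(0.5770)
H(p) = 0.9828
C = 1 - 0.9828 = 0.0172 bits/use


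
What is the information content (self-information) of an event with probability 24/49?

Information content I(x) = -log₂(p(x))
I = -log₂(24/49) = -log₂(0.4898)
I = 1.0297 bits


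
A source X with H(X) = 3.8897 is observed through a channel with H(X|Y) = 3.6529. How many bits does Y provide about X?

I(X;Y) = H(X) - H(X|Y)
I(X;Y) = 3.8897 - 3.6529 = 0.2368 bits


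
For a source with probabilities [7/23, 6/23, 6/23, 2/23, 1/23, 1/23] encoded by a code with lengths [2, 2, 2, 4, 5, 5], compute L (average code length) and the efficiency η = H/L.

Average length L = Σ p_i × l_i = 2.4348 bits
Entropy H = 2.2335 bits
Efficiency η = H/L × 100% = 91.73%


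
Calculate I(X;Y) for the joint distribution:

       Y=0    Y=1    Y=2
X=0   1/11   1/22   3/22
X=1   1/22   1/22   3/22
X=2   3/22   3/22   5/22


H(X) = 1.4970, H(Y) = 1.4970, H(X,Y) = 2.9763
I(X;Y) = H(X) + H(Y) - H(X,Y) = 0.0177 bits


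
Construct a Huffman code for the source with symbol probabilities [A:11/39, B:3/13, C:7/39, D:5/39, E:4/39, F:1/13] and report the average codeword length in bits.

Huffman tree construction:
Combine smallest probabilities repeatedly
Resulting codes:
  A: 10 (length 2)
  B: 01 (length 2)
  C: 111 (length 3)
  D: 110 (length 3)
  E: 001 (length 3)
  F: 000 (length 3)
Average length = Σ p(s) × length(s) = 2.4872 bits


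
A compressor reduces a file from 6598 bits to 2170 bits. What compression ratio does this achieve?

Compression ratio = Original / Compressed
= 6598 / 2170 = 3.04:1


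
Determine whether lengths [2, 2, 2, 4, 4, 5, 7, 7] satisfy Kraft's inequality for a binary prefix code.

Kraft inequality: Σ 2^(-l_i) ≤ 1 for prefix-free code
Calculating: 2^(-2) + 2^(-2) + 2^(-2) + 2^(-4) + 2^(-4) + 2^(-5) + 2^(-7) + 2^(-7)
= 0.25 + 0.25 + 0.25 + 0.0625 + 0.0625 + 0.03125 + 0.0078125 + 0.0078125
= 0.9219
Since 0.9219 ≤ 1, prefix-free code exists


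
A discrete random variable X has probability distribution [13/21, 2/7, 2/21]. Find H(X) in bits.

H(X) = -Σ p(x) log₂ p(x)
  -13/21 × log₂(13/21) = 0.4283
  -2/7 × log₂(2/7) = 0.5164
  -2/21 × log₂(2/21) = 0.3231
H(X) = 1.2678 bits


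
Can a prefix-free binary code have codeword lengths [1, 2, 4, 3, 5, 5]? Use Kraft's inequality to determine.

Kraft inequality: Σ 2^(-l_i) ≤ 1 for prefix-free code
Calculating: 2^(-1) + 2^(-2) + 2^(-4) + 2^(-3) + 2^(-5) + 2^(-5)
= 0.5 + 0.25 + 0.0625 + 0.125 + 0.03125 + 0.03125
= 1.0000
Since 1.0000 ≤ 1, prefix-free code exists


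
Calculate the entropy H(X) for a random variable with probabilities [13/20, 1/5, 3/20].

H(X) = -Σ p(x) log₂ p(x)
  -13/20 × log₂(13/20) = 0.4040
  -1/5 × log₂(1/5) = 0.4644
  -3/20 × log₂(3/20) = 0.4105
H(X) = 1.2789 bits


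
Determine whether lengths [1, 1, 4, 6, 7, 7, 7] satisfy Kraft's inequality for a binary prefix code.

Kraft inequality: Σ 2^(-l_i) ≤ 1 for prefix-free code
Calculating: 2^(-1) + 2^(-1) + 2^(-4) + 2^(-6) + 2^(-7) + 2^(-7) + 2^(-7)
= 0.5 + 0.5 + 0.0625 + 0.015625 + 0.0078125 + 0.0078125 + 0.0078125
= 1.1016
Since 1.1016 > 1, prefix-free code does not exist


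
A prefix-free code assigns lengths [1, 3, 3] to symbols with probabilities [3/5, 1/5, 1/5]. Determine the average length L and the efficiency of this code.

Average length L = Σ p_i × l_i = 1.8000 bits
Entropy H = 1.3710 bits
Efficiency η = H/L × 100% = 76.16%


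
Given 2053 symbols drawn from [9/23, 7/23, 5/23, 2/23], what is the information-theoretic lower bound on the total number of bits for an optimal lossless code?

Entropy H = 1.8370 bits/symbol
Minimum bits = H × n = 1.8370 × 2053
= 3771.40 bits


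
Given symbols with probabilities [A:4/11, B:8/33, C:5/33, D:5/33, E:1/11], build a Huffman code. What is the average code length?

Huffman tree construction:
Combine smallest probabilities repeatedly
Resulting codes:
  A: 11 (length 2)
  B: 01 (length 2)
  C: 101 (length 3)
  D: 00 (length 2)
  E: 100 (length 3)
Average length = Σ p(s) × length(s) = 2.2424 bits


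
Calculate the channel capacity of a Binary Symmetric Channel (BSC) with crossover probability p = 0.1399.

For BSC with error probability p:
C = 1 - H(p) where H(p) is binary entropy
H(0.1399) = -0.1399 × log₂(0.1399) - 0.8601 × log₂(0.8601)
H(p) = 0.5840
C = 1 - 0.5840 = 0.4160 bits/use


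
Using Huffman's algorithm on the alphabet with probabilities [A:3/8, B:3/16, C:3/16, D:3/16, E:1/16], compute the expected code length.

Huffman tree construction:
Combine smallest probabilities repeatedly
Resulting codes:
  A: 11 (length 2)
  B: 101 (length 3)
  C: 00 (length 2)
  D: 01 (length 2)
  E: 100 (length 3)
Average length = Σ p(s) × length(s) = 2.2500 bits


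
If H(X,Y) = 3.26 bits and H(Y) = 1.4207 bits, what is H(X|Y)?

Chain rule: H(X,Y) = H(X|Y) + H(Y)
H(X|Y) = H(X,Y) - H(Y) = 3.26 - 1.4207 = 1.8393 bits


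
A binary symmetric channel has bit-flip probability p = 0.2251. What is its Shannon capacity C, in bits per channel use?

For BSC with error probability p:
C = 1 - H(p) where H(p) is binary entropy
H(0.2251) = -0.2251 × log₂(0.2251) - 0.7749 × log₂(0.7749)
H(p) = 0.7694
C = 1 - 0.7694 = 0.2306 bits/use


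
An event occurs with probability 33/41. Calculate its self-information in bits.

Information content I(x) = -log₂(p(x))
I = -log₂(33/41) = -log₂(0.8049)
I = 0.3132 bits


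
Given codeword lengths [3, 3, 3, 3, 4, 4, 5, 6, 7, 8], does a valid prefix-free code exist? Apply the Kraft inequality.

Kraft inequality: Σ 2^(-l_i) ≤ 1 for prefix-free code
Calculating: 2^(-3) + 2^(-3) + 2^(-3) + 2^(-3) + 2^(-4) + 2^(-4) + 2^(-5) + 2^(-6) + 2^(-7) + 2^(-8)
= 0.125 + 0.125 + 0.125 + 0.125 + 0.0625 + 0.0625 + 0.03125 + 0.015625 + 0.0078125 + 0.00390625
= 0.6836
Since 0.6836 ≤ 1, prefix-free code exists


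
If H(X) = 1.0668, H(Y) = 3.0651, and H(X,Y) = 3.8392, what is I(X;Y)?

I(X;Y) = H(X) + H(Y) - H(X,Y)
I(X;Y) = 1.0668 + 3.0651 - 3.8392 = 0.2927 bits


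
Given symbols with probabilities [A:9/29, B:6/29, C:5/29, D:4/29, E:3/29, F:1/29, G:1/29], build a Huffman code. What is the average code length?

Huffman tree construction:
Combine smallest probabilities repeatedly
Resulting codes:
  A: 10 (length 2)
  B: 01 (length 2)
  C: 111 (length 3)
  D: 110 (length 3)
  E: 001 (length 3)
  F: 0000 (length 4)
  G: 0001 (length 4)
Average length = Σ p(s) × length(s) = 2.5517 bits


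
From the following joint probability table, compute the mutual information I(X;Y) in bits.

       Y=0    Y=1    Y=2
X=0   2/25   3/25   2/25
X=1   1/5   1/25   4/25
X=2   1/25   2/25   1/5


H(X) = 1.5690, H(Y) = 1.5413, H(X,Y) = 2.9649
I(X;Y) = H(X) + H(Y) - H(X,Y) = 0.1455 bits


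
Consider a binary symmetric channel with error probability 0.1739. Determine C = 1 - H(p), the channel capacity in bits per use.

For BSC with error probability p:
C = 1 - H(p) where H(p) is binary entropy
H(0.1739) = -0.1739 × log₂(0.1739) - 0.8261 × log₂(0.8261)
H(p) = 0.6665
C = 1 - 0.6665 = 0.3335 bits/use


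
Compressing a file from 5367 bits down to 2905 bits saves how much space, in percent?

Space savings = (1 - Compressed/Original) × 100%
= (1 - 2905/5367) × 100%
= 45.87%


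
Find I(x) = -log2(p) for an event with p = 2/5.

Information content I(x) = -log₂(p(x))
I = -log₂(2/5) = -log₂(0.4000)
I = 1.3219 bits


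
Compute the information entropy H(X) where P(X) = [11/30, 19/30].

H(X) = -Σ p(x) log₂ p(x)
  -11/30 × log₂(11/30) = 0.5307
  -19/30 × log₂(19/30) = 0.4173
H(X) = 0.9481 bits


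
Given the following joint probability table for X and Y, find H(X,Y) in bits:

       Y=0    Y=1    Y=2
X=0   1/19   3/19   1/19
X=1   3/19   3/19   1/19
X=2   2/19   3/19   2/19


H(X,Y) = -Σ p(x,y) log₂ p(x,y)
  p(0,0)=1/19: -0.0526 × log₂(0.0526) = 0.2236
  p(0,1)=3/19: -0.1579 × log₂(0.1579) = 0.4205
  p(0,2)=1/19: -0.0526 × log₂(0.0526) = 0.2236
  p(1,0)=3/19: -0.1579 × log₂(0.1579) = 0.4205
  p(1,1)=3/19: -0.1579 × log₂(0.1579) = 0.4205
  p(1,2)=1/19: -0.0526 × log₂(0.0526) = 0.2236
  p(2,0)=2/19: -0.1053 × log₂(0.1053) = 0.3419
  p(2,1)=3/19: -0.1579 × log₂(0.1579) = 0.4205
  p(2,2)=2/19: -0.1053 × log₂(0.1053) = 0.3419
H(X,Y) = 3.0364 bits


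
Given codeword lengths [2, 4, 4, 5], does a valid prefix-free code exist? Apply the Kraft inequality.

Kraft inequality: Σ 2^(-l_i) ≤ 1 for prefix-free code
Calculating: 2^(-2) + 2^(-4) + 2^(-4) + 2^(-5)
= 0.25 + 0.0625 + 0.0625 + 0.03125
= 0.4062
Since 0.4062 ≤ 1, prefix-free code exists


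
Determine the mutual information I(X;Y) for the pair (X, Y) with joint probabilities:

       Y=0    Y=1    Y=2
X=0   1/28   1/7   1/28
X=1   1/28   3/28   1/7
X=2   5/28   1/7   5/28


H(X) = 1.4926, H(Y) = 1.5601, H(X,Y) = 2.9511
I(X;Y) = H(X) + H(Y) - H(X,Y) = 0.1015 bits


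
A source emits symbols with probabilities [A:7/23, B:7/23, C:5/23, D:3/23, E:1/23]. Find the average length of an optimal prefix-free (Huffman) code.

Huffman tree construction:
Combine smallest probabilities repeatedly
Resulting codes:
  A: 10 (length 2)
  B: 11 (length 2)
  C: 01 (length 2)
  D: 001 (length 3)
  E: 000 (length 3)
Average length = Σ p(s) × length(s) = 2.1739 bits


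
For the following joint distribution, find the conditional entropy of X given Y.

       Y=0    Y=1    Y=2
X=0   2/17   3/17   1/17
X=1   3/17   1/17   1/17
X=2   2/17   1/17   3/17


H(X|Y) = Σ_y p(y) H(X|Y=y)
  p(Y=0) = 7/17, H(X|Y=0) = 1.5567
  p(Y=1) = 5/17, H(X|Y=1) = 1.3710
  p(Y=2) = 5/17, H(X|Y=2) = 1.3710
H(X|Y) = 0.4118×1.5567 + 0.2941×1.3710 + 0.2941×1.3710 = 1.4474 bits


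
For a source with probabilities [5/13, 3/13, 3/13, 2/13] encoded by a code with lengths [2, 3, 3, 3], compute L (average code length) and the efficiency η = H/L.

Average length L = Σ p_i × l_i = 2.6154 bits
Entropy H = 1.9220 bits
Efficiency η = H/L × 100% = 73.49%


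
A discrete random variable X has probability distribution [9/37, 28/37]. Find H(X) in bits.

H(X) = -Σ p(x) log₂ p(x)
  -9/37 × log₂(9/37) = 0.4961
  -28/37 × log₂(28/37) = 0.3043
H(X) = 0.8004 bits


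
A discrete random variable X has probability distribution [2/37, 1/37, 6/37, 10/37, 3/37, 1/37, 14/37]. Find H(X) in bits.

H(X) = -Σ p(x) log₂ p(x)
  -2/37 × log₂(2/37) = 0.2275
  -1/37 × log₂(1/37) = 0.1408
  -6/37 × log₂(6/37) = 0.4256
  -10/37 × log₂(10/37) = 0.5101
  -3/37 × log₂(3/37) = 0.2939
  -1/37 × log₂(1/37) = 0.1408
  -14/37 × log₂(14/37) = 0.5305
H(X) = 2.2693 bits


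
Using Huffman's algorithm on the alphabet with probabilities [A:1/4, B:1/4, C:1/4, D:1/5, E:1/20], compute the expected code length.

Huffman tree construction:
Combine smallest probabilities repeatedly
Resulting codes:
  A: 00 (length 2)
  B: 01 (length 2)
  C: 10 (length 2)
  D: 111 (length 3)
  E: 110 (length 3)
Average length = Σ p(s) × length(s) = 2.2500 bits


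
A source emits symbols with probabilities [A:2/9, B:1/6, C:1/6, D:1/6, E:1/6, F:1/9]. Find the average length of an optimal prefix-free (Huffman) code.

Huffman tree construction:
Combine smallest probabilities repeatedly
Resulting codes:
  A: 01 (length 2)
  B: 101 (length 3)
  C: 110 (length 3)
  D: 111 (length 3)
  E: 00 (length 2)
  F: 100 (length 3)
Average length = Σ p(s) × length(s) = 2.6111 bits


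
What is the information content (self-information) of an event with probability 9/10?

Information content I(x) = -log₂(p(x))
I = -log₂(9/10) = -log₂(0.9000)
I = 0.1520 bits


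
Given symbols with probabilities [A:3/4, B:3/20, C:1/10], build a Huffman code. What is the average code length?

Huffman tree construction:
Combine smallest probabilities repeatedly
Resulting codes:
  A: 1 (length 1)
  B: 01 (length 2)
  C: 00 (length 2)
Average length = Σ p(s) × length(s) = 1.2500 bits


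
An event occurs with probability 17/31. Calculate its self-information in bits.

Information content I(x) = -log₂(p(x))
I = -log₂(17/31) = -log₂(0.5484)
I = 0.8667 bits


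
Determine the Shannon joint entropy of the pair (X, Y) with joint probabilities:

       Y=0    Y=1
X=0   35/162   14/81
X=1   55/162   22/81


H(X,Y) = -Σ p(x,y) log₂ p(x,y)
  p(0,0)=35/162: -0.2160 × log₂(0.2160) = 0.4776
  p(0,1)=14/81: -0.1728 × log₂(0.1728) = 0.4377
  p(1,0)=55/162: -0.3395 × log₂(0.3395) = 0.5291
  p(1,1)=22/81: -0.2716 × log₂(0.2716) = 0.5107
H(X,Y) = 1.9552 bits


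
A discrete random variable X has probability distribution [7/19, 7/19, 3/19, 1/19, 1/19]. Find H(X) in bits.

H(X) = -Σ p(x) log₂ p(x)
  -7/19 × log₂(7/19) = 0.5307
  -7/19 × log₂(7/19) = 0.5307
  -3/19 × log₂(3/19) = 0.4205
  -1/19 × log₂(1/19) = 0.2236
  -1/19 × log₂(1/19) = 0.2236
H(X) = 1.9291 bits


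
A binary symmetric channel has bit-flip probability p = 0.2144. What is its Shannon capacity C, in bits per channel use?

For BSC with error probability p:
C = 1 - H(p) where H(p) is binary entropy
H(0.2144) = -0.2144 × log₂(0.2144) - 0.7856 × log₂(0.7856)
H(p) = 0.7498
C = 1 - 0.7498 = 0.2502 bits/use


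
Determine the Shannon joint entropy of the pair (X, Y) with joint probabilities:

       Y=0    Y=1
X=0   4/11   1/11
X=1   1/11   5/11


H(X,Y) = -Σ p(x,y) log₂ p(x,y)
  p(0,0)=4/11: -0.3636 × log₂(0.3636) = 0.5307
  p(0,1)=1/11: -0.0909 × log₂(0.0909) = 0.3145
  p(1,0)=1/11: -0.0909 × log₂(0.0909) = 0.3145
  p(1,1)=5/11: -0.4545 × log₂(0.4545) = 0.5170
H(X,Y) = 1.6767 bits


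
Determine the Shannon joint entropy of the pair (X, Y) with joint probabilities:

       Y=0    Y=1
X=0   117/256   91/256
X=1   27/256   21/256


H(X,Y) = -Σ p(x,y) log₂ p(x,y)
  p(0,0)=117/256: -0.4570 × log₂(0.4570) = 0.5163
  p(0,1)=91/256: -0.3555 × log₂(0.3555) = 0.5304
  p(1,0)=27/256: -0.1055 × log₂(0.1055) = 0.3423
  p(1,1)=21/256: -0.0820 × log₂(0.0820) = 0.2959
H(X,Y) = 1.6849 bits


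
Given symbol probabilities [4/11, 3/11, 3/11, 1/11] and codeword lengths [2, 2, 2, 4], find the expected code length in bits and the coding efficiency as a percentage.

Average length L = Σ p_i × l_i = 2.1818 bits
Entropy H = 1.8676 bits
Efficiency η = H/L × 100% = 85.60%


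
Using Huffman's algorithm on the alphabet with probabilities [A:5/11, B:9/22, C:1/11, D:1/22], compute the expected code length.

Huffman tree construction:
Combine smallest probabilities repeatedly
Resulting codes:
  A: 0 (length 1)
  B: 11 (length 2)
  C: 101 (length 3)
  D: 100 (length 3)
Average length = Σ p(s) × length(s) = 1.6818 bits


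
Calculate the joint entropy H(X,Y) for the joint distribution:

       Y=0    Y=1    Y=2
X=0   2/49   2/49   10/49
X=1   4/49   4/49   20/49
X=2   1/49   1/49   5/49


H(X,Y) = -Σ p(x,y) log₂ p(x,y)
  p(0,0)=2/49: -0.0408 × log₂(0.0408) = 0.1884
  p(0,1)=2/49: -0.0408 × log₂(0.0408) = 0.1884
  p(0,2)=10/49: -0.2041 × log₂(0.2041) = 0.4679
  p(1,0)=4/49: -0.0816 × log₂(0.0816) = 0.2951
  p(1,1)=4/49: -0.0816 × log₂(0.0816) = 0.2951
  p(1,2)=20/49: -0.4082 × log₂(0.4082) = 0.5277
  p(2,0)=1/49: -0.0204 × log₂(0.0204) = 0.1146
  p(2,1)=1/49: -0.0204 × log₂(0.0204) = 0.1146
  p(2,2)=5/49: -0.1020 × log₂(0.1020) = 0.3360
H(X,Y) = 2.5276 bits


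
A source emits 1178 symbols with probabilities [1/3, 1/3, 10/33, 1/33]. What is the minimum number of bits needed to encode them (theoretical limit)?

Entropy H = 1.7315 bits/symbol
Minimum bits = H × n = 1.7315 × 1178
= 2039.66 bits


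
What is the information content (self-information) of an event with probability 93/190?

Information content I(x) = -log₂(p(x))
I = -log₂(93/190) = -log₂(0.4895)
I = 1.0307 bits


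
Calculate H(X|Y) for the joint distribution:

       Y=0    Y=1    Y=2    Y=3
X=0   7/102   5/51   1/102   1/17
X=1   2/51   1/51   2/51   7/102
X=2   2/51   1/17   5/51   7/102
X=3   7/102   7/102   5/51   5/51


H(X|Y) = Σ_y p(y) H(X|Y=y)
  p(Y=0) = 11/51, H(X|Y=0) = 1.9457
  p(Y=1) = 25/102, H(X|Y=1) = 1.8286
  p(Y=2) = 25/102, H(X|Y=2) = 1.6663
  p(Y=3) = 5/17, H(X|Y=3) = 1.9725
H(X|Y) = 0.2157×1.9457 + 0.2451×1.8286 + 0.2451×1.6663 + 0.2941×1.9725 = 1.8564 bits


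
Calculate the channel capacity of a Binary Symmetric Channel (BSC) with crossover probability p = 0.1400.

For BSC with error probability p:
C = 1 - H(p) where H(p) is binary entropy
H(0.1400) = -0.1400 × log₂(0.1400) - 0.8600 × log₂(0.8600)
H(p) = 0.5842
C = 1 - 0.5842 = 0.4158 bits/use


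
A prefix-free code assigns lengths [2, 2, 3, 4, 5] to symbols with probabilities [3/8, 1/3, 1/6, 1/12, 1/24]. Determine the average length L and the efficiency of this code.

Average length L = Σ p_i × l_i = 2.4583 bits
Entropy H = 1.9796 bits
Efficiency η = H/L × 100% = 80.53%


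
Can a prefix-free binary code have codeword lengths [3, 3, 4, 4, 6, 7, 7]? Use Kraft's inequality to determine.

Kraft inequality: Σ 2^(-l_i) ≤ 1 for prefix-free code
Calculating: 2^(-3) + 2^(-3) + 2^(-4) + 2^(-4) + 2^(-6) + 2^(-7) + 2^(-7)
= 0.125 + 0.125 + 0.0625 + 0.0625 + 0.015625 + 0.0078125 + 0.0078125
= 0.4062
Since 0.4062 ≤ 1, prefix-free code exists


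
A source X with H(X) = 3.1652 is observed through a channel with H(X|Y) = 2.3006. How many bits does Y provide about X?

I(X;Y) = H(X) - H(X|Y)
I(X;Y) = 3.1652 - 2.3006 = 0.8646 bits


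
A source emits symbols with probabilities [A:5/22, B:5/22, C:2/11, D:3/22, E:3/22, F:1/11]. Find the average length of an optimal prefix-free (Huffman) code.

Huffman tree construction:
Combine smallest probabilities repeatedly
Resulting codes:
  A: 00 (length 2)
  B: 01 (length 2)
  C: 111 (length 3)
  D: 101 (length 3)
  E: 110 (length 3)
  F: 100 (length 3)
Average length = Σ p(s) × length(s) = 2.5455 bits


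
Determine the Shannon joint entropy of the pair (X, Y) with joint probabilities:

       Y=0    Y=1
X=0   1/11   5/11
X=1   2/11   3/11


H(X,Y) = -Σ p(x,y) log₂ p(x,y)
  p(0,0)=1/11: -0.0909 × log₂(0.0909) = 0.3145
  p(0,1)=5/11: -0.4545 × log₂(0.4545) = 0.5170
  p(1,0)=2/11: -0.1818 × log₂(0.1818) = 0.4472
  p(1,1)=3/11: -0.2727 × log₂(0.2727) = 0.5112
H(X,Y) = 1.7899 bits


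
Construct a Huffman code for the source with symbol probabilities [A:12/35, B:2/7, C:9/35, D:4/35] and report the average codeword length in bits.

Huffman tree construction:
Combine smallest probabilities repeatedly
Resulting codes:
  A: 11 (length 2)
  B: 10 (length 2)
  C: 01 (length 2)
  D: 00 (length 2)
Average length = Σ p(s) × length(s) = 2.0000 bits


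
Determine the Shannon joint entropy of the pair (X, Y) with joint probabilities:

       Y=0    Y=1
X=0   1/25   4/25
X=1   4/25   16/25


H(X,Y) = -Σ p(x,y) log₂ p(x,y)
  p(0,0)=1/25: -0.0400 × log₂(0.0400) = 0.1858
  p(0,1)=4/25: -0.1600 × log₂(0.1600) = 0.4230
  p(1,0)=4/25: -0.1600 × log₂(0.1600) = 0.4230
  p(1,1)=16/25: -0.6400 × log₂(0.6400) = 0.4121
H(X,Y) = 1.4439 bits


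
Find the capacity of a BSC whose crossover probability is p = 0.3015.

For BSC with error probability p:
C = 1 - H(p) where H(p) is binary entropy
H(0.3015) = -0.3015 × log₂(0.3015) - 0.6985 × log₂(0.6985)
H(p) = 0.8831
C = 1 - 0.8831 = 0.1169 bits/use


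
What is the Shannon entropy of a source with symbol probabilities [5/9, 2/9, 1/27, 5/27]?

H(X) = -Σ p(x) log₂ p(x)
  -5/9 × log₂(5/9) = 0.4711
  -2/9 × log₂(2/9) = 0.4822
  -1/27 × log₂(1/27) = 0.1761
  -5/27 × log₂(5/27) = 0.4505
H(X) = 1.5800 bits


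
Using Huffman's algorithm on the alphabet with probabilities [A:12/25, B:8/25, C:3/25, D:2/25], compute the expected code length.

Huffman tree construction:
Combine smallest probabilities repeatedly
Resulting codes:
  A: 0 (length 1)
  B: 11 (length 2)
  C: 101 (length 3)
  D: 100 (length 3)
Average length = Σ p(s) × length(s) = 1.7200 bits


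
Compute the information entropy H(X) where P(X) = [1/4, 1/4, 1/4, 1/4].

H(X) = -Σ p(x) log₂ p(x)
  -1/4 × log₂(1/4) = 0.5000
  -1/4 × log₂(1/4) = 0.5000
  -1/4 × log₂(1/4) = 0.5000
  -1/4 × log₂(1/4) = 0.5000
H(X) = 2.0000 bits


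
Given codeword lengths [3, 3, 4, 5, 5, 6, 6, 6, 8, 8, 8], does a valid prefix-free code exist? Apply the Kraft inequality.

Kraft inequality: Σ 2^(-l_i) ≤ 1 for prefix-free code
Calculating: 2^(-3) + 2^(-3) + 2^(-4) + 2^(-5) + 2^(-5) + 2^(-6) + 2^(-6) + 2^(-6) + 2^(-8) + 2^(-8) + 2^(-8)
= 0.125 + 0.125 + 0.0625 + 0.03125 + 0.03125 + 0.015625 + 0.015625 + 0.015625 + 0.00390625 + 0.00390625 + 0.00390625
= 0.4336
Since 0.4336 ≤ 1, prefix-free code exists


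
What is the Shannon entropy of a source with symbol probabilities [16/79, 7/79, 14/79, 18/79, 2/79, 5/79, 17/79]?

H(X) = -Σ p(x) log₂ p(x)
  -16/79 × log₂(16/79) = 0.4666
  -7/79 × log₂(7/79) = 0.3098
  -14/79 × log₂(14/79) = 0.4424
  -18/79 × log₂(18/79) = 0.4862
  -2/79 × log₂(2/79) = 0.1343
  -5/79 × log₂(5/79) = 0.2520
  -17/79 × log₂(17/79) = 0.4769
H(X) = 2.5682 bits


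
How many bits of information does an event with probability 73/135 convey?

Information content I(x) = -log₂(p(x))
I = -log₂(73/135) = -log₂(0.5407)
I = 0.8870 bits


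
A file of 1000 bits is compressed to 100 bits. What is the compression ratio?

Compression ratio = Original / Compressed
= 1000 / 100 = 10.00:1


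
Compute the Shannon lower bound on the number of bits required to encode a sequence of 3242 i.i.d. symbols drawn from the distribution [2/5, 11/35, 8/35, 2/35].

Entropy H = 1.7762 bits/symbol
Minimum bits = H × n = 1.7762 × 3242
= 5758.55 bits


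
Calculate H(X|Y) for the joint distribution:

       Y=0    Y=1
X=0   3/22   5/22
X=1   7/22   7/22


H(X|Y) = Σ_y p(y) H(X|Y=y)
  p(Y=0) = 5/11, H(X|Y=0) = 0.8813
  p(Y=1) = 6/11, H(X|Y=1) = 0.9799
H(X|Y) = 0.4545×0.8813 + 0.5455×0.9799 = 0.9351 bits


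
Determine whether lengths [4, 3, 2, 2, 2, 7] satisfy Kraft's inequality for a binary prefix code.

Kraft inequality: Σ 2^(-l_i) ≤ 1 for prefix-free code
Calculating: 2^(-4) + 2^(-3) + 2^(-2) + 2^(-2) + 2^(-2) + 2^(-7)
= 0.0625 + 0.125 + 0.25 + 0.25 + 0.25 + 0.0078125
= 0.9453
Since 0.9453 ≤ 1, prefix-free code exists


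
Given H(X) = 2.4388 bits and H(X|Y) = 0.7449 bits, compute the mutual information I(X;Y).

I(X;Y) = H(X) - H(X|Y)
I(X;Y) = 2.4388 - 0.7449 = 1.6939 bits


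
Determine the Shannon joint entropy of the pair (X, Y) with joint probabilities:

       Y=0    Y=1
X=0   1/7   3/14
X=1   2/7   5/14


H(X,Y) = -Σ p(x,y) log₂ p(x,y)
  p(0,0)=1/7: -0.1429 × log₂(0.1429) = 0.4011
  p(0,1)=3/14: -0.2143 × log₂(0.2143) = 0.4762
  p(1,0)=2/7: -0.2857 × log₂(0.2857) = 0.5164
  p(1,1)=5/14: -0.3571 × log₂(0.3571) = 0.5305
H(X,Y) = 1.9242 bits


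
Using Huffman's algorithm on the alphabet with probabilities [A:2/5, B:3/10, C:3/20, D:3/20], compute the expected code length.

Huffman tree construction:
Combine smallest probabilities repeatedly
Resulting codes:
  A: 0 (length 1)
  B: 10 (length 2)
  C: 110 (length 3)
  D: 111 (length 3)
Average length = Σ p(s) × length(s) = 1.9000 bits


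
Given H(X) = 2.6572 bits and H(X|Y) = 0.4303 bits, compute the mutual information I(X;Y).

I(X;Y) = H(X) - H(X|Y)
I(X;Y) = 2.6572 - 0.4303 = 2.2269 bits


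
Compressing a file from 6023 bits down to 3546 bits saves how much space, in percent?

Space savings = (1 - Compressed/Original) × 100%
= (1 - 3546/6023) × 100%
= 41.13%


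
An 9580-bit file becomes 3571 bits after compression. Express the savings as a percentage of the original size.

Space savings = (1 - Compressed/Original) × 100%
= (1 - 3571/9580) × 100%
= 62.72%


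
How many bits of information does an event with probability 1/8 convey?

Information content I(x) = -log₂(p(x))
I = -log₂(1/8) = -log₂(0.1250)
I = 3.0000 bits


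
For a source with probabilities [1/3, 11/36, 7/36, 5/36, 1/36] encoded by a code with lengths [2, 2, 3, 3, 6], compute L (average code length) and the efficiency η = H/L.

Average length L = Σ p_i × l_i = 2.4444 bits
Entropy H = 2.0495 bits
Efficiency η = H/L × 100% = 83.84%


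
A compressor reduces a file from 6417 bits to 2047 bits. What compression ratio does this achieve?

Compression ratio = Original / Compressed
= 6417 / 2047 = 3.13:1


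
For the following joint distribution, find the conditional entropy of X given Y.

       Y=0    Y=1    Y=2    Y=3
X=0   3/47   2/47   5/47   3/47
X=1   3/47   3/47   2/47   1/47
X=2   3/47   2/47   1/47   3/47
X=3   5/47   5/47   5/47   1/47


H(X|Y) = Σ_y p(y) H(X|Y=y)
  p(Y=0) = 14/47, H(X|Y=0) = 1.9592
  p(Y=1) = 12/47, H(X|Y=1) = 1.8879
  p(Y=2) = 13/47, H(X|Y=2) = 1.7605
  p(Y=3) = 8/47, H(X|Y=3) = 1.8113
H(X|Y) = 0.2979×1.9592 + 0.2553×1.8879 + 0.2766×1.7605 + 0.1702×1.8113 = 1.8609 bits


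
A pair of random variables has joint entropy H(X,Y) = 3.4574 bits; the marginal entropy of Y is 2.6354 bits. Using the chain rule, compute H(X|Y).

Chain rule: H(X,Y) = H(X|Y) + H(Y)
H(X|Y) = H(X,Y) - H(Y) = 3.4574 - 2.6354 = 0.822 bits


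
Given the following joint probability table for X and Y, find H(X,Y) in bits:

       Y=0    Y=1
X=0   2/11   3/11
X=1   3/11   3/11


H(X,Y) = -Σ p(x,y) log₂ p(x,y)
  p(0,0)=2/11: -0.1818 × log₂(0.1818) = 0.4472
  p(0,1)=3/11: -0.2727 × log₂(0.2727) = 0.5112
  p(1,0)=3/11: -0.2727 × log₂(0.2727) = 0.5112
  p(1,1)=3/11: -0.2727 × log₂(0.2727) = 0.5112
H(X,Y) = 1.9808 bits


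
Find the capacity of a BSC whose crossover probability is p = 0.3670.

For BSC with error probability p:
C = 1 - H(p) where H(p) is binary entropy
H(0.3670) = -0.3670 × log₂(0.3670) - 0.6330 × log₂(0.6330)
H(p) = 0.9483
C = 1 - 0.9483 = 0.0517 bits/use


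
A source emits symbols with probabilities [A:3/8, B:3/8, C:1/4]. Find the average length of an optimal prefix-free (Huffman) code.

Huffman tree construction:
Combine smallest probabilities repeatedly
Resulting codes:
  A: 11 (length 2)
  B: 0 (length 1)
  C: 10 (length 2)
Average length = Σ p(s) × length(s) = 1.6250 bits


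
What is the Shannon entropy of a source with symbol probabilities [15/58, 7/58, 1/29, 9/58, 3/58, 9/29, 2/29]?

H(X) = -Σ p(x) log₂ p(x)
  -15/58 × log₂(15/58) = 0.5046
  -7/58 × log₂(7/58) = 0.3682
  -1/29 × log₂(1/29) = 0.1675
  -9/58 × log₂(9/58) = 0.4171
  -3/58 × log₂(3/58) = 0.2210
  -9/29 × log₂(9/29) = 0.5239
  -2/29 × log₂(2/29) = 0.2661
H(X) = 2.4684 bits


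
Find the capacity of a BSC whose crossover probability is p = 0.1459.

For BSC with error probability p:
C = 1 - H(p) where H(p) is binary entropy
H(0.1459) = -0.1459 × log₂(0.1459) - 0.8541 × log₂(0.8541)
H(p) = 0.5995
C = 1 - 0.5995 = 0.4005 bits/use


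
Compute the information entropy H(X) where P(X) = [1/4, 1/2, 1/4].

H(X) = -Σ p(x) log₂ p(x)
  -1/4 × log₂(1/4) = 0.5000
  -1/2 × log₂(1/2) = 0.5000
  -1/4 × log₂(1/4) = 0.5000
H(X) = 1.5000 bits


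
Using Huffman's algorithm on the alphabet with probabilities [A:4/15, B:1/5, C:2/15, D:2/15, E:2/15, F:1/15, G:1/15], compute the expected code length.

Huffman tree construction:
Combine smallest probabilities repeatedly
Resulting codes:
  A: 01 (length 2)
  B: 00 (length 2)
  C: 100 (length 3)
  D: 101 (length 3)
  E: 110 (length 3)
  F: 1110 (length 4)
  G: 1111 (length 4)
Average length = Σ p(s) × length(s) = 2.6667 bits


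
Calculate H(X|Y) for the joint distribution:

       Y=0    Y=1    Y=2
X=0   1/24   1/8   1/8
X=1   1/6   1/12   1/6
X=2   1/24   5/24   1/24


H(X|Y) = Σ_y p(y) H(X|Y=y)
  p(Y=0) = 1/4, H(X|Y=0) = 1.2516
  p(Y=1) = 5/12, H(X|Y=1) = 1.4855
  p(Y=2) = 1/3, H(X|Y=2) = 1.4056
H(X|Y) = 0.2500×1.2516 + 0.4167×1.4855 + 0.3333×1.4056 = 1.4004 bits


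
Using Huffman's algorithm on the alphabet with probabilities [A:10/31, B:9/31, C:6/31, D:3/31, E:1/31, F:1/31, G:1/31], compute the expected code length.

Huffman tree construction:
Combine smallest probabilities repeatedly
Resulting codes:
  A: 11 (length 2)
  B: 10 (length 2)
  C: 00 (length 2)
  D: 010 (length 3)
  E: 01110 (length 5)
  F: 01111 (length 5)
  G: 0110 (length 4)
Average length = Σ p(s) × length(s) = 2.3548 bits


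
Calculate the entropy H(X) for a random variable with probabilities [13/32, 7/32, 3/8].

H(X) = -Σ p(x) log₂ p(x)
  -13/32 × log₂(13/32) = 0.5279
  -7/32 × log₂(7/32) = 0.4796
  -3/8 × log₂(3/8) = 0.5306
H(X) = 1.5382 bits


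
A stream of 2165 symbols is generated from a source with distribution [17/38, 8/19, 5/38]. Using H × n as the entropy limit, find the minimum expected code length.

Entropy H = 1.4296 bits/symbol
Minimum bits = H × n = 1.4296 × 2165
= 3095.08 bits


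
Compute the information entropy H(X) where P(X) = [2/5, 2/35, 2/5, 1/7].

H(X) = -Σ p(x) log₂ p(x)
  -2/5 × log₂(2/5) = 0.5288
  -2/35 × log₂(2/35) = 0.2360
  -2/5 × log₂(2/5) = 0.5288
  -1/7 × log₂(1/7) = 0.4011
H(X) = 1.6946 bits


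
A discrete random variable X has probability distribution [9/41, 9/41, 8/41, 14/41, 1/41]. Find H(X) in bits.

H(X) = -Σ p(x) log₂ p(x)
  -9/41 × log₂(9/41) = 0.4802
  -9/41 × log₂(9/41) = 0.4802
  -8/41 × log₂(8/41) = 0.4600
  -14/41 × log₂(14/41) = 0.5293
  -1/41 × log₂(1/41) = 0.1307
H(X) = 2.0804 bits


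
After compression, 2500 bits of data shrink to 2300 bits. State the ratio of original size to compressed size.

Compression ratio = Original / Compressed
= 2500 / 2300 = 1.09:1


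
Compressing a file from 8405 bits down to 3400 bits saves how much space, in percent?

Space savings = (1 - Compressed/Original) × 100%
= (1 - 3400/8405) × 100%
= 59.55%


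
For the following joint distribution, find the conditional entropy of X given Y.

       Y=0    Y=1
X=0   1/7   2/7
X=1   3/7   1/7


H(X|Y) = Σ_y p(y) H(X|Y=y)
  p(Y=0) = 4/7, H(X|Y=0) = 0.8113
  p(Y=1) = 3/7, H(X|Y=1) = 0.9183
H(X|Y) = 0.5714×0.8113 + 0.4286×0.9183 = 0.8571 bits


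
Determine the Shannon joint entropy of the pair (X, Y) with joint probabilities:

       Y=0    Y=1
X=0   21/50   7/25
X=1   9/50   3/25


H(X,Y) = -Σ p(x,y) log₂ p(x,y)
  p(0,0)=21/50: -0.4200 × log₂(0.4200) = 0.5256
  p(0,1)=7/25: -0.2800 × log₂(0.2800) = 0.5142
  p(1,0)=9/50: -0.1800 × log₂(0.1800) = 0.4453
  p(1,1)=3/25: -0.1200 × log₂(0.1200) = 0.3671
H(X,Y) = 1.8522 bits


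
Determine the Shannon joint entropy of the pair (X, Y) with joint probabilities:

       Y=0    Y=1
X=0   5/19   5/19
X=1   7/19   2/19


H(X,Y) = -Σ p(x,y) log₂ p(x,y)
  p(0,0)=5/19: -0.2632 × log₂(0.2632) = 0.5068
  p(0,1)=5/19: -0.2632 × log₂(0.2632) = 0.5068
  p(1,0)=7/19: -0.3684 × log₂(0.3684) = 0.5307
  p(1,1)=2/19: -0.1053 × log₂(0.1053) = 0.3419
H(X,Y) = 1.8863 bits


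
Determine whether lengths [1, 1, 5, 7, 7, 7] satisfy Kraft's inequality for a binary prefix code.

Kraft inequality: Σ 2^(-l_i) ≤ 1 for prefix-free code
Calculating: 2^(-1) + 2^(-1) + 2^(-5) + 2^(-7) + 2^(-7) + 2^(-7)
= 0.5 + 0.5 + 0.03125 + 0.0078125 + 0.0078125 + 0.0078125
= 1.0547
Since 1.0547 > 1, prefix-free code does not exist


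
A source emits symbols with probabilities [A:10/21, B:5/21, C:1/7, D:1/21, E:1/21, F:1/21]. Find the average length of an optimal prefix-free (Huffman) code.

Huffman tree construction:
Combine smallest probabilities repeatedly
Resulting codes:
  A: 0 (length 1)
  B: 10 (length 2)
  C: 110 (length 3)
  D: 11110 (length 5)
  E: 11111 (length 5)
  F: 1110 (length 4)
Average length = Σ p(s) × length(s) = 2.0476 bits


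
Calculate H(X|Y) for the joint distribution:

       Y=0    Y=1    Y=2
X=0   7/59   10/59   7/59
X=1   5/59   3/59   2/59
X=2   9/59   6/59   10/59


H(X|Y) = Σ_y p(y) H(X|Y=y)
  p(Y=0) = 21/59, H(X|Y=0) = 1.5452
  p(Y=1) = 19/59, H(X|Y=1) = 1.4330
  p(Y=2) = 19/59, H(X|Y=2) = 1.3600
H(X|Y) = 0.3559×1.5452 + 0.3220×1.4330 + 0.3220×1.3600 = 1.4494 bits


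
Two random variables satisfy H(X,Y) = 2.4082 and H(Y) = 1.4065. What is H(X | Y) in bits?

Chain rule: H(X,Y) = H(X|Y) + H(Y)
H(X|Y) = H(X,Y) - H(Y) = 2.4082 - 1.4065 = 1.0017 bits


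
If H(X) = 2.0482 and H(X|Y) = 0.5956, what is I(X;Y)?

I(X;Y) = H(X) - H(X|Y)
I(X;Y) = 2.0482 - 0.5956 = 1.4526 bits


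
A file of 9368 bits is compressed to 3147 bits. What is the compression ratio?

Compression ratio = Original / Compressed
= 9368 / 3147 = 2.98:1


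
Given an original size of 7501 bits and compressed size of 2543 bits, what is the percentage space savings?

Space savings = (1 - Compressed/Original) × 100%
= (1 - 2543/7501) × 100%
= 66.10%


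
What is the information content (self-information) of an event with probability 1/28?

Information content I(x) = -log₂(p(x))
I = -log₂(1/28) = -log₂(0.0357)
I = 4.8074 bits


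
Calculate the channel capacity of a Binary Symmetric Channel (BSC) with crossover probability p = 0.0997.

For BSC with error probability p:
C = 1 - H(p) where H(p) is binary entropy
H(0.0997) = -0.0997 × log₂(0.0997) - 0.9003 × log₂(0.9003)
H(p) = 0.4680
C = 1 - 0.4680 = 0.5320 bits/use


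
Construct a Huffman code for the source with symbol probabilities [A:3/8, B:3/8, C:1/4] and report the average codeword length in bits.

Huffman tree construction:
Combine smallest probabilities repeatedly
Resulting codes:
  A: 11 (length 2)
  B: 0 (length 1)
  C: 10 (length 2)
Average length = Σ p(s) × length(s) = 1.6250 bits


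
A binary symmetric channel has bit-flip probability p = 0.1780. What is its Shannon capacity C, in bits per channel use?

For BSC with error probability p:
C = 1 - H(p) where H(p) is binary entropy
H(0.1780) = -0.1780 × log₂(0.1780) - 0.8220 × log₂(0.8220)
H(p) = 0.6757
C = 1 - 0.6757 = 0.3243 bits/use


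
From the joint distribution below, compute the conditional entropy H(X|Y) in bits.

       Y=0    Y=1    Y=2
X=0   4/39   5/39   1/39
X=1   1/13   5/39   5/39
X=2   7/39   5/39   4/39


H(X|Y) = Σ_y p(y) H(X|Y=y)
  p(Y=0) = 14/39, H(X|Y=0) = 1.4926
  p(Y=1) = 5/13, H(X|Y=1) = 1.5850
  p(Y=2) = 10/39, H(X|Y=2) = 1.3610
H(X|Y) = 0.3590×1.4926 + 0.3846×1.5850 + 0.2564×1.3610 = 1.4944 bits


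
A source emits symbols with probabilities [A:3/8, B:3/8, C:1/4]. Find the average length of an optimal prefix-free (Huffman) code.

Huffman tree construction:
Combine smallest probabilities repeatedly
Resulting codes:
  A: 11 (length 2)
  B: 0 (length 1)
  C: 10 (length 2)
Average length = Σ p(s) × length(s) = 1.6250 bits


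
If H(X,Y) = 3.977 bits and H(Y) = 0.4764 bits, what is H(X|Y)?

Chain rule: H(X,Y) = H(X|Y) + H(Y)
H(X|Y) = H(X,Y) - H(Y) = 3.977 - 0.4764 = 3.5006 bits


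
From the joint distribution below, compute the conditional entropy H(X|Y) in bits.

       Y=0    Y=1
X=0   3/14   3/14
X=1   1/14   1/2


H(X|Y) = Σ_y p(y) H(X|Y=y)
  p(Y=0) = 2/7, H(X|Y=0) = 0.8113
  p(Y=1) = 5/7, H(X|Y=1) = 0.8813
H(X|Y) = 0.2857×0.8113 + 0.7143×0.8813 = 0.8613 bits


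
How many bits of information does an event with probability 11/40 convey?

Information content I(x) = -log₂(p(x))
I = -log₂(11/40) = -log₂(0.2750)
I = 1.8625 bits


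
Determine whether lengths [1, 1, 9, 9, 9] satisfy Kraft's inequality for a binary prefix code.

Kraft inequality: Σ 2^(-l_i) ≤ 1 for prefix-free code
Calculating: 2^(-1) + 2^(-1) + 2^(-9) + 2^(-9) + 2^(-9)
= 0.5 + 0.5 + 0.001953125 + 0.001953125 + 0.001953125
= 1.0059
Since 1.0059 > 1, prefix-free code does not exist


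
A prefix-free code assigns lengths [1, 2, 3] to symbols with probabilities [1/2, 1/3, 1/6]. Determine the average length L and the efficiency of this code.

Average length L = Σ p_i × l_i = 1.6667 bits
Entropy H = 1.4591 bits
Efficiency η = H/L × 100% = 87.55%


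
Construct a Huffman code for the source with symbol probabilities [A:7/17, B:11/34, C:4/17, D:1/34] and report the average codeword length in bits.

Huffman tree construction:
Combine smallest probabilities repeatedly
Resulting codes:
  A: 0 (length 1)
  B: 11 (length 2)
  C: 101 (length 3)
  D: 100 (length 3)
Average length = Σ p(s) × length(s) = 1.8529 bits


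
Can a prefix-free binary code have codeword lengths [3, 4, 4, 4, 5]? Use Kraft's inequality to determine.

Kraft inequality: Σ 2^(-l_i) ≤ 1 for prefix-free code
Calculating: 2^(-3) + 2^(-4) + 2^(-4) + 2^(-4) + 2^(-5)
= 0.125 + 0.0625 + 0.0625 + 0.0625 + 0.03125
= 0.3438
Since 0.3438 ≤ 1, prefix-free code exists


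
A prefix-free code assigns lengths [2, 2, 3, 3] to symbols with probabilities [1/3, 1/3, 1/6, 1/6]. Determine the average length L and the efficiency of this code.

Average length L = Σ p_i × l_i = 2.3333 bits
Entropy H = 1.9183 bits
Efficiency η = H/L × 100% = 82.21%


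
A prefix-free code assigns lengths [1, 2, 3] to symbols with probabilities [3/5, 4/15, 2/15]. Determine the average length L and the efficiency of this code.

Average length L = Σ p_i × l_i = 1.5333 bits
Entropy H = 1.3383 bits
Efficiency η = H/L × 100% = 87.28%


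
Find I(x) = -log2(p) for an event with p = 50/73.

Information content I(x) = -log₂(p(x))
I = -log₂(50/73) = -log₂(0.6849)
I = 0.5460 bits


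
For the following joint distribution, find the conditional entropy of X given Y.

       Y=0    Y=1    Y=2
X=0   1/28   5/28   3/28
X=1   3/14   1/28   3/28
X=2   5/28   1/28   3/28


H(X|Y) = Σ_y p(y) H(X|Y=y)
  p(Y=0) = 3/7, H(X|Y=0) = 1.3250
  p(Y=1) = 1/4, H(X|Y=1) = 1.1488
  p(Y=2) = 9/28, H(X|Y=2) = 1.5850
H(X|Y) = 0.4286×1.3250 + 0.2500×1.1488 + 0.3214×1.5850 = 1.3645 bits


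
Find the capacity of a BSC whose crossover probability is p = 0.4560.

For BSC with error probability p:
C = 1 - H(p) where H(p) is binary entropy
H(0.4560) = -0.4560 × log₂(0.4560) - 0.5440 × log₂(0.5440)
H(p) = 0.9944
C = 1 - 0.9944 = 0.0056 bits/use


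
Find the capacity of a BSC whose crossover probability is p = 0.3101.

For BSC with error probability p:
C = 1 - H(p) where H(p) is binary entropy
H(0.3101) = -0.3101 × log₂(0.3101) - 0.6899 × log₂(0.6899)
H(p) = 0.8933
C = 1 - 0.8933 = 0.1067 bits/use


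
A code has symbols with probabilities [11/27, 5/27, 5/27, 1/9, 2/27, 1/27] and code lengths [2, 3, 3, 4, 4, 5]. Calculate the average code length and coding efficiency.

Average length L = Σ p_i × l_i = 2.8519 bits
Entropy H = 2.2353 bits
Efficiency η = H/L × 100% = 78.38%


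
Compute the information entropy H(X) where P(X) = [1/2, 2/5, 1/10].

H(X) = -Σ p(x) log₂ p(x)
  -1/2 × log₂(1/2) = 0.5000
  -2/5 × log₂(2/5) = 0.5288
  -1/10 × log₂(1/10) = 0.3322
H(X) = 1.3610 bits


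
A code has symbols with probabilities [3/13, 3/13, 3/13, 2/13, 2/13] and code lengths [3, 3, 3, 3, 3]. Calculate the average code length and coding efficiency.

Average length L = Σ p_i × l_i = 3.0000 bits
Entropy H = 2.2955 bits
Efficiency η = H/L × 100% = 76.52%


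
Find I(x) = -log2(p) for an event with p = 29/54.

Information content I(x) = -log₂(p(x))
I = -log₂(29/54) = -log₂(0.5370)
I = 0.8969 bits


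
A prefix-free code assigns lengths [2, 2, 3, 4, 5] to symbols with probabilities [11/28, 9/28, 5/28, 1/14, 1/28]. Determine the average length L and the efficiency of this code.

Average length L = Σ p_i × l_i = 2.4286 bits
Entropy H = 1.9433 bits
Efficiency η = H/L × 100% = 80.02%


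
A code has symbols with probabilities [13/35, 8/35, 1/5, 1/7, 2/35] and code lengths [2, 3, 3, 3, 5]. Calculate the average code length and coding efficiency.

Average length L = Σ p_i × l_i = 2.7429 bits
Entropy H = 2.1188 bits
Efficiency η = H/L × 100% = 77.25%
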